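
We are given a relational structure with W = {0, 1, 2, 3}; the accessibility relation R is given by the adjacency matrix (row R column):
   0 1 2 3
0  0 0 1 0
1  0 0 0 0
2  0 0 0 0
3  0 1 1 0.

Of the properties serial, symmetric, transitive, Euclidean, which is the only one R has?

transitive

Serial: no — 1 has no R-successor.
Symmetric: no — 0 R 2 but not 2 R 0.
Transitive: yes — every two-step R-path is closed by a direct edge.
Euclidean: no — 3 R 1 and 3 R 2, but not 1 R 2.
Only transitive holds.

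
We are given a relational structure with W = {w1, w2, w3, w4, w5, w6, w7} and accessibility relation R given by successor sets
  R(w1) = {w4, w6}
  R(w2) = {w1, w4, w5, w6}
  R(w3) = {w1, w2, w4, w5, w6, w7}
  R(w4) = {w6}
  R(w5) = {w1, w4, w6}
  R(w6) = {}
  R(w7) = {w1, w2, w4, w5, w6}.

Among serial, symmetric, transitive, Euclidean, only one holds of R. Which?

transitive

Serial: no — w6 has no R-successor.
Symmetric: no — w1 R w4 but not w4 R w1.
Transitive: yes — every two-step R-path is closed by a direct edge.
Euclidean: no — w1 R w6 and w1 R w4, but not w6 R w4.
Only transitive holds.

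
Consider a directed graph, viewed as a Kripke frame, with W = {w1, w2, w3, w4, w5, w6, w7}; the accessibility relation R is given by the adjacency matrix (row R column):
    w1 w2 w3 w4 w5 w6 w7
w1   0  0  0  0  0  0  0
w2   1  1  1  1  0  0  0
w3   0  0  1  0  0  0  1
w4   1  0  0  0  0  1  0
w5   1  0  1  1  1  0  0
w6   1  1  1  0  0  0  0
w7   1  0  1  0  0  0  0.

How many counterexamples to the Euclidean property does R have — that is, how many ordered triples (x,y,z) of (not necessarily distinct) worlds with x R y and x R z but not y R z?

Enumerating: (w2,w1,w1), (w2,w1,w2), (w2,w1,w3), (w2,w1,w4), (w2,w3,w1), (w2,w3,w2), (w2,w3,w4), (w2,w4,w2), (w2,w4,w3), (w2,w4,w4), (w3,w7,w7), (w4,w1,w1), … and 20 more.
Total: 32.

32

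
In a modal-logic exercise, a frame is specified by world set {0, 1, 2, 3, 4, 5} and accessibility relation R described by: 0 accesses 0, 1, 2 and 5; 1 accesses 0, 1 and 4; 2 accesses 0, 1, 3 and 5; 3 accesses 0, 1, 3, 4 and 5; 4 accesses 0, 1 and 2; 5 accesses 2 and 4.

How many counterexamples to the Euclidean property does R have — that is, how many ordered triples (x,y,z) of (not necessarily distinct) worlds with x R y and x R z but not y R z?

31

Enumerating: (0,1,2), (0,1,5), (0,2,2), (0,5,0), (0,5,1), (0,5,5), (1,0,4), (1,4,4), (2,0,3), (2,1,3), (2,1,5), (2,5,0), … and 19 more.
Total: 31.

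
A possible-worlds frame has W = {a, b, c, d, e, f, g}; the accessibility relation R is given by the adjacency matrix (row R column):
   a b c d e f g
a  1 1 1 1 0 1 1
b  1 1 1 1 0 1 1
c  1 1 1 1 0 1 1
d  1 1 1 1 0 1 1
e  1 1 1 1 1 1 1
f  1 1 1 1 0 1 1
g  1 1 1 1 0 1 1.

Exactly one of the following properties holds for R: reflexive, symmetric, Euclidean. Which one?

reflexive

Reflexive: yes — every world is R-related to itself.
Symmetric: no — e R a but not a R e.
Euclidean: no — e R a and e R e, but not a R e.
Only reflexive holds.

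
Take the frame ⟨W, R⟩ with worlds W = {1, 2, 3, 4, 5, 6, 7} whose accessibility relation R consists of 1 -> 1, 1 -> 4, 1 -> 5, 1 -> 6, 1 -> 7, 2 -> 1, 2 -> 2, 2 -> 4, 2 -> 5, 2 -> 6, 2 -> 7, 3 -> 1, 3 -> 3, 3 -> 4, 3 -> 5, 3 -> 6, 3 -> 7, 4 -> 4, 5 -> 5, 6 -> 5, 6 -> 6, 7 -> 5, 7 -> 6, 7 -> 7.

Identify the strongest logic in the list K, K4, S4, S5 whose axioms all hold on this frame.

Transitive (axiom 4): yes — every two-step R-path is closed by a direct edge.
Reflexive (axiom T): yes — every world is R-related to itself.
Euclidean (axiom 5): no — 1 R 4 and 1 R 5, but not 4 R 5.
So F validates K, K4, S4; S5 would additionally require R to be Euclidean. The strongest is S4.

S4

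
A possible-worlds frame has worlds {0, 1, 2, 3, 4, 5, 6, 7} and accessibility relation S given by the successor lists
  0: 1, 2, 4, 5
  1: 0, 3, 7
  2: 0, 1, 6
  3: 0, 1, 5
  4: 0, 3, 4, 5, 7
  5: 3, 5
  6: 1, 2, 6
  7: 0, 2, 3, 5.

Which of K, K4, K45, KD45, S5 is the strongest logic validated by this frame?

K

Transitive (axiom 4): no — 0 S 1 and 1 S 3, but not 0 S 3.
Euclidean (axiom 5): no — 0 S 1 and 0 S 2, but not 1 S 2.
Serial (axiom D): yes — every world has a successor (e.g. 0 S 1).
Reflexive (axiom T): no — 0 is not related to itself.
So F validates K; K4 would additionally require S to be transitive. The strongest is K.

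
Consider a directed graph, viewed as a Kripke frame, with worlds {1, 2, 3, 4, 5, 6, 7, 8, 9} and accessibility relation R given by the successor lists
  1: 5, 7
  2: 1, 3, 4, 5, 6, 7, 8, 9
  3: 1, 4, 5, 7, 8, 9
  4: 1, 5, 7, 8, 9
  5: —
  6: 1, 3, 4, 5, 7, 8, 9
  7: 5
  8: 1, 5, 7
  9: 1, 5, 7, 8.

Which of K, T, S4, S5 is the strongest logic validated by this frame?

Reflexive (axiom T): no — 1 is not related to itself.
Transitive (axiom 4): yes — every two-step R-path is closed by a direct edge.
Euclidean (axiom 5): no — 1 R 5 and 1 R 7, but not 5 R 7.
So F validates K; T would additionally require R to be reflexive. The strongest is K.

K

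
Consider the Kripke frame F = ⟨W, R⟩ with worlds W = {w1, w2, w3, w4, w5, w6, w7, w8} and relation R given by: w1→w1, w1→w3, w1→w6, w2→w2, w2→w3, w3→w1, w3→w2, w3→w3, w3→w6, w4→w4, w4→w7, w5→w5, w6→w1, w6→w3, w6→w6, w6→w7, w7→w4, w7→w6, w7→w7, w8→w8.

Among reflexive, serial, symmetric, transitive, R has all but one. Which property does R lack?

transitive

Reflexive: yes — every world is R-related to itself.
Serial: yes — every world has a successor (e.g. w1 R w1).
Symmetric: yes — every pair in R has its reverse in R.
Transitive: no — w1 R w3 and w3 R w2, but not w1 R w2.
Only transitive fails.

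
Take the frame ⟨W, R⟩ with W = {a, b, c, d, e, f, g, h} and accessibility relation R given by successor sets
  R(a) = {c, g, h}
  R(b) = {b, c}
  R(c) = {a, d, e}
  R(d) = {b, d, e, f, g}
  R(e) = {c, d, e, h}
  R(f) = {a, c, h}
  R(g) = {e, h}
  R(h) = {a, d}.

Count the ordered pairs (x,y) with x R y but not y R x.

Enumerating: (a,g), (b,c), (c,d), (d,b), (d,f), (d,g), (e,h), (f,a), (f,c), (f,h), (g,e), (g,h), (h,d).

13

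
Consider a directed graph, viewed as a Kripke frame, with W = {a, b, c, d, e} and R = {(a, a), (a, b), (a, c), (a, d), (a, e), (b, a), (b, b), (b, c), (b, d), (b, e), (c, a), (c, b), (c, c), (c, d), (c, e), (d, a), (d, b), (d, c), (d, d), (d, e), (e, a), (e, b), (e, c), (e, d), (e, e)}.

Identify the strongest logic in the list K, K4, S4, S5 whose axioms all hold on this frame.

Transitive (axiom 4): yes — every two-step R-path is closed by a direct edge.
Reflexive (axiom T): yes — every world is R-related to itself.
Euclidean (axiom 5): yes — any two successors of a common world are R-related.
So F validates K, K4, S4, S5. The strongest is S5.

S5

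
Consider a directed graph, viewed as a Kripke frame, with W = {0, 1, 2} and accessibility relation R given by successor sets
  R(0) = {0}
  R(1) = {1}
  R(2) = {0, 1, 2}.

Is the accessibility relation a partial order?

Yes

Reflexive: yes — every world is R-related to itself.
Transitive: yes — every two-step R-path is closed by a direct edge.
Antisymmetric: yes — no distinct pair is related both ways.
So R is a partial order.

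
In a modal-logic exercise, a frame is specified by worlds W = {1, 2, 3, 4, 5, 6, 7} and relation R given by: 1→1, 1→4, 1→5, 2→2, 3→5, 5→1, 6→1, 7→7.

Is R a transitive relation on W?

Transitive: no — 3 R 5 and 5 R 1, but not 3 R 1.

No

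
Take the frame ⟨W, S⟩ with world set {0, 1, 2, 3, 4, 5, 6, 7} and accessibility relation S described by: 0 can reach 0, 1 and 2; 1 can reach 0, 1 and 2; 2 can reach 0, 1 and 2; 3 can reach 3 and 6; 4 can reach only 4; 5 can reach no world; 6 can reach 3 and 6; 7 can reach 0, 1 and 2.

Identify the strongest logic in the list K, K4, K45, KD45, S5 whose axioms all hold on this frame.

K45

Transitive (axiom 4): yes — every two-step S-path is closed by a direct edge.
Euclidean (axiom 5): yes — any two successors of a common world are S-related.
Serial (axiom D): no — 5 has no S-successor.
Reflexive (axiom T): no — 5 is not related to itself.
So F validates K, K4, K45; KD45 would additionally require S to be serial. The strongest is K45.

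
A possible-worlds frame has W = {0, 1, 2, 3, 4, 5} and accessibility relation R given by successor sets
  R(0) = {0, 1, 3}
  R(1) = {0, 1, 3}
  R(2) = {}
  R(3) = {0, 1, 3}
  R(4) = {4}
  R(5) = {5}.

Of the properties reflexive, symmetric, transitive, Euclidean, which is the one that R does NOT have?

Reflexive: no — 2 is not related to itself.
Symmetric: yes — every pair in R has its reverse in R.
Transitive: yes — every two-step R-path is closed by a direct edge.
Euclidean: yes — any two successors of a common world are R-related.
Only reflexive fails.

reflexive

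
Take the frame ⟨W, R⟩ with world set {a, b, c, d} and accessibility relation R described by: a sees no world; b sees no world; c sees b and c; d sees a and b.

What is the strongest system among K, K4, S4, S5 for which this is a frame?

K4

Transitive (axiom 4): yes — every two-step R-path is closed by a direct edge.
Reflexive (axiom T): no — a is not related to itself.
Euclidean (axiom 5): no — d R a and d R b, but not a R b.
So F validates K, K4; S4 would additionally require R to be reflexive. The strongest is K4.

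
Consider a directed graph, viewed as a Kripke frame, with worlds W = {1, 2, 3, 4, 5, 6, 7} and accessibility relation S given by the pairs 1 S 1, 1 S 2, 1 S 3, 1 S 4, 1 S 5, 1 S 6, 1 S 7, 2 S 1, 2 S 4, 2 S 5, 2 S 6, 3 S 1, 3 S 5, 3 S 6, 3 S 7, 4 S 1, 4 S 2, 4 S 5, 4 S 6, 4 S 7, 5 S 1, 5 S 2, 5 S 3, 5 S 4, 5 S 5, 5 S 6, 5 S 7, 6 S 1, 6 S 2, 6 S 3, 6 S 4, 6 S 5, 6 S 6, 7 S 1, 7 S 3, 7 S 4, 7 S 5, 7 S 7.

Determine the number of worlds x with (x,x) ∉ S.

Enumerating: 2, 3, 4.

3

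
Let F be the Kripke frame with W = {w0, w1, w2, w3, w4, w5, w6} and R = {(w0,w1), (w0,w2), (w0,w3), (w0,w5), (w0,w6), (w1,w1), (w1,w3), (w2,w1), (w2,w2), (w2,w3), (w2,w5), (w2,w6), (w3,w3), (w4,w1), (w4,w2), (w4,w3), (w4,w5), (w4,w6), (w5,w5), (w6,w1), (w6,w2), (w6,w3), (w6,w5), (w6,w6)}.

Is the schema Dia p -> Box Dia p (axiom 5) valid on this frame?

No

Axiom 5 corresponds to the accessibility relation being Euclidean.
Euclidean: no — w0 R w1 and w0 R w2, but not w1 R w2.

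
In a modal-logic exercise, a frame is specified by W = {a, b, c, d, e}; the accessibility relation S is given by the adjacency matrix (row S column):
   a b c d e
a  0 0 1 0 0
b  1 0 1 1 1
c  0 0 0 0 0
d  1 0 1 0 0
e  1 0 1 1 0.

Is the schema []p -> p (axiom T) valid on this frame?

No

By correspondence theory, T is valid on a frame iff S is reflexive.
Reflexive: no — a is not related to itself.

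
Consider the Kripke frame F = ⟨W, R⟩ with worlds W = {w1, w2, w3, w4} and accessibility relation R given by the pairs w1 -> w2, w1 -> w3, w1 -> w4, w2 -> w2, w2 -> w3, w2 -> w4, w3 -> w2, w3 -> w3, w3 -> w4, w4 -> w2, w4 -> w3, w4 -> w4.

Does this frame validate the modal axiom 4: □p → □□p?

The schema 4 characterises exactly the transitive frames.
Transitive: yes — every two-step R-path is closed by a direct edge.

Yes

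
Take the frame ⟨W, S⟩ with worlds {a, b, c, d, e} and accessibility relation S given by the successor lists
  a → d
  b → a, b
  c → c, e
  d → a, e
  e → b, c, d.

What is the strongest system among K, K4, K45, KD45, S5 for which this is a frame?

Transitive (axiom 4): no — a S d and d S e, but not a S e.
Euclidean (axiom 5): no — d S a and d S e, but not a S e.
Serial (axiom D): yes — every world has a successor (e.g. a S d).
Reflexive (axiom T): no — a is not related to itself.
So F validates K; K4 would additionally require S to be transitive. The strongest is K.

K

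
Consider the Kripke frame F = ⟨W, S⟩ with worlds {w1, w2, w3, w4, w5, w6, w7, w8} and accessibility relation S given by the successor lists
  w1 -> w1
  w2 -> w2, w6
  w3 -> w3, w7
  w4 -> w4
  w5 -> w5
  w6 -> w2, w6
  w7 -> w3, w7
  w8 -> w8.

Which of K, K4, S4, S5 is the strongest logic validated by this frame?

Transitive (axiom 4): yes — every two-step S-path is closed by a direct edge.
Reflexive (axiom T): yes — every world is S-related to itself.
Euclidean (axiom 5): yes — any two successors of a common world are S-related.
So F validates K, K4, S4, S5. The strongest is S5.

S5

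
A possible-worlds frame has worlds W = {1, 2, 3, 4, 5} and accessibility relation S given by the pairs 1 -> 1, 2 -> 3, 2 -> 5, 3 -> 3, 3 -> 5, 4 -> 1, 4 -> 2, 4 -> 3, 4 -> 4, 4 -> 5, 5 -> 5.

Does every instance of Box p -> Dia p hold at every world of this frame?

By correspondence theory, D is valid on a frame iff S is serial.
Serial: yes — every world has a successor (e.g. 1 S 1).

Yes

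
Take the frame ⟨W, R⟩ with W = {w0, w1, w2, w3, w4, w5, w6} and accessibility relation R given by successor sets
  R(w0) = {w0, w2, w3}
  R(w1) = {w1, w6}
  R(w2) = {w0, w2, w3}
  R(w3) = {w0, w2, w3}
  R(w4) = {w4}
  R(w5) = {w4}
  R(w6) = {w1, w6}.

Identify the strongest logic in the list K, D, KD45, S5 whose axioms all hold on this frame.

Serial (axiom D): yes — every world has a successor (e.g. w0 R w0).
Euclidean (axiom 5): yes — any two successors of a common world are R-related.
Transitive (axiom 4): yes — every two-step R-path is closed by a direct edge.
Reflexive (axiom T): no — w5 is not related to itself.
So F validates K, D, KD45; S5 would additionally require R to be reflexive. The strongest is KD45.

KD45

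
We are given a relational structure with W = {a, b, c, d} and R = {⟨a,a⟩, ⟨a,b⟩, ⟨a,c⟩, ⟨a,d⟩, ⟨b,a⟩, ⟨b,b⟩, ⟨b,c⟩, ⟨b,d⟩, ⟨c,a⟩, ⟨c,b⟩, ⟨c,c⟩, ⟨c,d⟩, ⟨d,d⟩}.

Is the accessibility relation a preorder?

Yes

Reflexive: yes — every world is R-related to itself.
Transitive: yes — every two-step R-path is closed by a direct edge.
So R is a preorder.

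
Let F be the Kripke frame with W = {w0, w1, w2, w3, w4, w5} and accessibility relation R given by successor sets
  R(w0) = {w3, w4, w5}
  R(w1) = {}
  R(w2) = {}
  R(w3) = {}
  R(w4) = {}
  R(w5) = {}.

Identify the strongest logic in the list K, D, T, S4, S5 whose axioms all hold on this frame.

Serial (axiom D): no — w1 has no R-successor.
Reflexive (axiom T): no — w0 is not related to itself.
Transitive (axiom 4): yes — every two-step R-path is closed by a direct edge.
Euclidean (axiom 5): no — w0 R w3 and w0 R w4, but not w3 R w4.
So F validates K; D would additionally require R to be serial. The strongest is K.

K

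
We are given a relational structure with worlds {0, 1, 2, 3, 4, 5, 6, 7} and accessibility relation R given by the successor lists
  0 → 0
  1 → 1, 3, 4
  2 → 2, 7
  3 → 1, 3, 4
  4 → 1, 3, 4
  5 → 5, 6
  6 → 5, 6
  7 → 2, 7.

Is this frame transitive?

Yes

Transitive: yes — every two-step R-path is closed by a direct edge.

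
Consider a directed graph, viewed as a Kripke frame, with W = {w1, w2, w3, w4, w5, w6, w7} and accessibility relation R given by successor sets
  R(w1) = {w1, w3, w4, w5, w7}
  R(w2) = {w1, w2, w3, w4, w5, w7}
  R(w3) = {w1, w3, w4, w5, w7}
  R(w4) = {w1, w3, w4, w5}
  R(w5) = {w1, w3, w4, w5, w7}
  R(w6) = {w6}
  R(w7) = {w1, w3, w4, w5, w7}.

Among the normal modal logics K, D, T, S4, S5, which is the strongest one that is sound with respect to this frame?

T

Serial (axiom D): yes — every world has a successor (e.g. w1 R w1).
Reflexive (axiom T): yes — every world is R-related to itself.
Transitive (axiom 4): no — w4 R w1 and w1 R w7, but not w4 R w7.
Euclidean (axiom 5): no — w1 R w4 and w1 R w7, but not w4 R w7.
So F validates K, D, T; S4 would additionally require R to be transitive. The strongest is T.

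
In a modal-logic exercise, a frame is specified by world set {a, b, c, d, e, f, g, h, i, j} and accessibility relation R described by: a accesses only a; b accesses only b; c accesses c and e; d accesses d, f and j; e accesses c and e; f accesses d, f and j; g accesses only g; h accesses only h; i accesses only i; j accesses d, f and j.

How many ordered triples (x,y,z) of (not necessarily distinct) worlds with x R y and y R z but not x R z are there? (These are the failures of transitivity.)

0

R is transitive; there are no such tuples.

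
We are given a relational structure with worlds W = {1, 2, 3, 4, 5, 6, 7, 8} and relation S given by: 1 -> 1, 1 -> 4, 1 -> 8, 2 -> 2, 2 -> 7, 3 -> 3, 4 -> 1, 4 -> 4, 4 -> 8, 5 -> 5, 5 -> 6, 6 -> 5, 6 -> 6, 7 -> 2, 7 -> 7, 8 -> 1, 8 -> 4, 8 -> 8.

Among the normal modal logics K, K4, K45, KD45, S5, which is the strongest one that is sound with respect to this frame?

S5

Transitive (axiom 4): yes — every two-step S-path is closed by a direct edge.
Euclidean (axiom 5): yes — any two successors of a common world are S-related.
Serial (axiom D): yes — every world has a successor (e.g. 1 S 1).
Reflexive (axiom T): yes — every world is S-related to itself.
So F validates K, K4, K45, KD45, S5. The strongest is S5.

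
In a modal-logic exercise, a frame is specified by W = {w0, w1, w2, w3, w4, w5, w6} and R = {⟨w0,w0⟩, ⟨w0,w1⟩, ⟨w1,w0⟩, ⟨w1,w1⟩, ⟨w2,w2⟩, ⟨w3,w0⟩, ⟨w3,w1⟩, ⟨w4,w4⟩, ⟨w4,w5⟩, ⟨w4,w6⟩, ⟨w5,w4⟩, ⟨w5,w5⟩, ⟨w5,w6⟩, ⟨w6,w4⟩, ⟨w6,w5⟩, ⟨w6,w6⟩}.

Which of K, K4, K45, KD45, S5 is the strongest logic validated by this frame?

Transitive (axiom 4): yes — every two-step R-path is closed by a direct edge.
Euclidean (axiom 5): yes — any two successors of a common world are R-related.
Serial (axiom D): yes — every world has a successor (e.g. w0 R w0).
Reflexive (axiom T): no — w3 is not related to itself.
So F validates K, K4, K45, KD45; S5 would additionally require R to be reflexive. The strongest is KD45.

KD45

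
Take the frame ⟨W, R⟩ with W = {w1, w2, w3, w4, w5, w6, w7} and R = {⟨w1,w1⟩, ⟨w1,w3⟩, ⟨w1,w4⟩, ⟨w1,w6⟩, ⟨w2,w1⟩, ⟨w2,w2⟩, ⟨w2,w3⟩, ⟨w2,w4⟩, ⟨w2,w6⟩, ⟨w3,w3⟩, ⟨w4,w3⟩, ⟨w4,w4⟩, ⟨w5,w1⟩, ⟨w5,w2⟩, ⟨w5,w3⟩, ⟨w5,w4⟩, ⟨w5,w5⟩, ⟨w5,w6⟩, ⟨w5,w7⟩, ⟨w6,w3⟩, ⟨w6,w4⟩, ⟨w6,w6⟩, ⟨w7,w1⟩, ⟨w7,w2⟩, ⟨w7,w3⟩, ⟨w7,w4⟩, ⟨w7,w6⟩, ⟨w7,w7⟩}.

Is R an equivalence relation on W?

Reflexive: yes — every world is R-related to itself.
Symmetric: no — w1 R w3 but not w3 R w1.
Transitive: yes — every two-step R-path is closed by a direct edge.
So R is not an equivalence relation.

No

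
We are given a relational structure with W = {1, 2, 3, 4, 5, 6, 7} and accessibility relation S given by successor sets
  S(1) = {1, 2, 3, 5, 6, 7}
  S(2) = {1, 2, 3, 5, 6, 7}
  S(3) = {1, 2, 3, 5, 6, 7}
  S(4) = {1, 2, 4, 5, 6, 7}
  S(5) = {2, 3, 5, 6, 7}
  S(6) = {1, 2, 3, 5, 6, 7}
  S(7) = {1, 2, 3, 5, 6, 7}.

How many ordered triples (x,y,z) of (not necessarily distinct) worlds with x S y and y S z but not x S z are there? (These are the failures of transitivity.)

9

Enumerating: (4,1,3), (4,2,3), (4,5,3), (4,6,3), (4,7,3), (5,2,1), (5,3,1), (5,6,1), (5,7,1).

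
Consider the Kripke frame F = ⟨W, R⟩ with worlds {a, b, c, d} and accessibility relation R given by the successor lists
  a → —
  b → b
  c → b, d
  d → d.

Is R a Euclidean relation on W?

No

Euclidean: no — c R b and c R d, but not b R d.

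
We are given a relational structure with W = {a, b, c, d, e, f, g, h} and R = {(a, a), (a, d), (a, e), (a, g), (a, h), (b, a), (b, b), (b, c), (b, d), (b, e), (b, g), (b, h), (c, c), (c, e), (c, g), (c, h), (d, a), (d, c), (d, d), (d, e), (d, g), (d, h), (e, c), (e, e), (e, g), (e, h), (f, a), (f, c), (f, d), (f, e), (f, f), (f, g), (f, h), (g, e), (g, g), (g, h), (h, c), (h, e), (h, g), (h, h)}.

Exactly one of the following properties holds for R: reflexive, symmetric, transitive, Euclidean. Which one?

Reflexive: yes — every world is R-related to itself.
Symmetric: no — a R e but not e R a.
Transitive: no — a R d and d R c, but not a R c.
Euclidean: no — a R e and a R d, but not e R d.
Only reflexive holds.

reflexive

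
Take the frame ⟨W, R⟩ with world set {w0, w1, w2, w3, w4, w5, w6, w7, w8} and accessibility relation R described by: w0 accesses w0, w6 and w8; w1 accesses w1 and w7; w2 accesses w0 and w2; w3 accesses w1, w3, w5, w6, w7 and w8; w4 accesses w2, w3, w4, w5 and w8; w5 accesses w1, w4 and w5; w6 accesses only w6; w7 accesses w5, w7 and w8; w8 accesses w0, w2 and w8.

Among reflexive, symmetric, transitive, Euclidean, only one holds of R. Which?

reflexive

Reflexive: yes — every world is R-related to itself.
Symmetric: no — w0 R w6 but not w6 R w0.
Transitive: no — w0 R w8 and w8 R w2, but not w0 R w2.
Euclidean: no — w0 R w6 and w0 R w8, but not w6 R w8.
Only reflexive holds.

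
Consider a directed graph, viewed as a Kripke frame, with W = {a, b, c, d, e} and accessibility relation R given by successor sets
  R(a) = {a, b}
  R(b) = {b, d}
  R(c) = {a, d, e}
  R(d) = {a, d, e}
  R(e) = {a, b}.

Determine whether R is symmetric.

Symmetric: no — a R b but not b R a.

No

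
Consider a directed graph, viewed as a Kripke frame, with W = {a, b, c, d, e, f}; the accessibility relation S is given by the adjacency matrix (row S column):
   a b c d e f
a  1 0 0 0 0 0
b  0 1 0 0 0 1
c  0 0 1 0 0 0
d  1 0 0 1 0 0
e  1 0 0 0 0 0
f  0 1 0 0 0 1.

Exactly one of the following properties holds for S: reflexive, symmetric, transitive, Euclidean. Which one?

transitive

Reflexive: no — e is not related to itself.
Symmetric: no — d S a but not a S d.
Transitive: yes — every two-step S-path is closed by a direct edge.
Euclidean: no — d S a and d S d, but not a S d.
Only transitive holds.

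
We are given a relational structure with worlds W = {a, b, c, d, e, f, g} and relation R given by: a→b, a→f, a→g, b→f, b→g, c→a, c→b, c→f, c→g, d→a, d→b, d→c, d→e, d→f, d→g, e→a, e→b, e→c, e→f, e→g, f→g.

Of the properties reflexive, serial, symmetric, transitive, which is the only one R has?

transitive

Reflexive: no — a is not related to itself.
Serial: no — g has no R-successor.
Symmetric: no — a R b but not b R a.
Transitive: yes — every two-step R-path is closed by a direct edge.
Only transitive holds.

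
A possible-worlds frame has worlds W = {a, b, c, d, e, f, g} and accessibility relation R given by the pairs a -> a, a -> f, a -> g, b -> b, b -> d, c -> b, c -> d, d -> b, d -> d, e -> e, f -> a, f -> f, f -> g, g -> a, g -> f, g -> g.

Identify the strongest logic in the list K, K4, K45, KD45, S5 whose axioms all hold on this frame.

KD45

Transitive (axiom 4): yes — every two-step R-path is closed by a direct edge.
Euclidean (axiom 5): yes — any two successors of a common world are R-related.
Serial (axiom D): yes — every world has a successor (e.g. a R a).
Reflexive (axiom T): no — c is not related to itself.
So F validates K, K4, K45, KD45; S5 would additionally require R to be reflexive. The strongest is KD45.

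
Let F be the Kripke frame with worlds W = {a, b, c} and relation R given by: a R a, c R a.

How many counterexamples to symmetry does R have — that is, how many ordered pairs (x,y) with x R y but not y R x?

Enumerating: (c,a).

1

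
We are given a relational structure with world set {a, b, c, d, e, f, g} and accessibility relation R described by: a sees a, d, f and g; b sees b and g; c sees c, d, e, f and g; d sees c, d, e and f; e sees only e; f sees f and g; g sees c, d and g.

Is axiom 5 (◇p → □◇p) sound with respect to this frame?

By correspondence theory, 5 is valid on a frame iff R is Euclidean.
Euclidean: no — a R d and a R g, but not d R g.

No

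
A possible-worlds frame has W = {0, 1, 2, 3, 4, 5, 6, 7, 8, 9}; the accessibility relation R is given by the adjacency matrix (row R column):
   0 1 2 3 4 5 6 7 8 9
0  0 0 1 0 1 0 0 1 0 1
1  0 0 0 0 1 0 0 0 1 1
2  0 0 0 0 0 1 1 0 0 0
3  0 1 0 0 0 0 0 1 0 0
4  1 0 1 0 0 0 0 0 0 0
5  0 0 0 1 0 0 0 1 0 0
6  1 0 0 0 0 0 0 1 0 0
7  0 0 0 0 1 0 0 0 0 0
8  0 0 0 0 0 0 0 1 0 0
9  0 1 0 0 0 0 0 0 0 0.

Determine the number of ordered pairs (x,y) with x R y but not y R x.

16

Enumerating: (0,2), (0,7), (0,9), (1,4), (1,8), (2,5), (2,6), (3,1), (3,7), (4,2), (5,3), (5,7), (6,0), (6,7), (7,4), (8,7).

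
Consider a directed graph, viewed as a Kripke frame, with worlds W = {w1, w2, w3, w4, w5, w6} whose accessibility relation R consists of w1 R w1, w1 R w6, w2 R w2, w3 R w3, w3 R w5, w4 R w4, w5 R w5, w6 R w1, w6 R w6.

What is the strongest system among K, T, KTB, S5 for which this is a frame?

Reflexive (axiom T): yes — every world is R-related to itself.
Symmetric (axiom B): no — w3 R w5 but not w5 R w3.
Euclidean (axiom 5): no — w3 R w5 and w3 R w3, but not w5 R w3.
So F validates K, T; KTB would additionally require R to be symmetric. The strongest is T.

T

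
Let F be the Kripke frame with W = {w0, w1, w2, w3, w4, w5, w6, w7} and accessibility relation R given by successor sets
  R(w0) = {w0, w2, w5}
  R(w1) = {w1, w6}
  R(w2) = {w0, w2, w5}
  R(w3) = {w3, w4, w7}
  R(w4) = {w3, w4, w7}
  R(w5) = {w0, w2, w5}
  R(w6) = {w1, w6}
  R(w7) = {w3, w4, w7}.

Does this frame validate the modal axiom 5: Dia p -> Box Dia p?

Yes

The schema 5 characterises exactly the Euclidean frames.
Euclidean: yes — any two successors of a common world are R-related.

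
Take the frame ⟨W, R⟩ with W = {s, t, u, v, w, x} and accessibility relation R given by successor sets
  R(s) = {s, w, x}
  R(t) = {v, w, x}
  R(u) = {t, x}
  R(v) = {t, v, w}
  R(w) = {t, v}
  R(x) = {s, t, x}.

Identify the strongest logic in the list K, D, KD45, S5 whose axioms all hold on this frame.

D

Serial (axiom D): yes — every world has a successor (e.g. s R s).
Euclidean (axiom 5): no — s R w and s R x, but not w R x.
Transitive (axiom 4): no — s R w and w R t, but not s R t.
Reflexive (axiom T): no — t is not related to itself.
So F validates K, D; KD45 would additionally require R to be Euclidean and transitive. The strongest is D.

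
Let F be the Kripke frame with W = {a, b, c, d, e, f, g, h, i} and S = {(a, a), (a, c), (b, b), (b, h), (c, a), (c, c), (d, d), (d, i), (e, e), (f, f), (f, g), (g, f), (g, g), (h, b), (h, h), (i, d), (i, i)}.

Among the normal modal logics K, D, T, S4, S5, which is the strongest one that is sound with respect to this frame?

S5

Serial (axiom D): yes — every world has a successor (e.g. a S a).
Reflexive (axiom T): yes — every world is S-related to itself.
Transitive (axiom 4): yes — every two-step S-path is closed by a direct edge.
Euclidean (axiom 5): yes — any two successors of a common world are S-related.
So F validates K, D, T, S4, S5. The strongest is S5.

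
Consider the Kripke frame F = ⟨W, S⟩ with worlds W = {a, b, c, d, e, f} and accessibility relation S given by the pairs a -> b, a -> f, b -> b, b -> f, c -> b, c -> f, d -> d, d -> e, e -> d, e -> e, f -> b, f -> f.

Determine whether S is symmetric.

Symmetric: no — a S b but not b S a.

No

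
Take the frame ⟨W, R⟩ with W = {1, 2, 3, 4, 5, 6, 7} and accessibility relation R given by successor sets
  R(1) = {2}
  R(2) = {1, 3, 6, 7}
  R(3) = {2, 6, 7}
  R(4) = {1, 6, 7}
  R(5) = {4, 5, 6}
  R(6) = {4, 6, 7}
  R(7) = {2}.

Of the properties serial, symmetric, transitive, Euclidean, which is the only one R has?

Serial: yes — every world has a successor (e.g. 1 R 2).
Symmetric: no — 2 R 6 but not 6 R 2.
Transitive: no — 1 R 2 and 2 R 3, but not 1 R 3.
Euclidean: no — 2 R 1 and 2 R 3, but not 1 R 3.
Only serial holds.

serial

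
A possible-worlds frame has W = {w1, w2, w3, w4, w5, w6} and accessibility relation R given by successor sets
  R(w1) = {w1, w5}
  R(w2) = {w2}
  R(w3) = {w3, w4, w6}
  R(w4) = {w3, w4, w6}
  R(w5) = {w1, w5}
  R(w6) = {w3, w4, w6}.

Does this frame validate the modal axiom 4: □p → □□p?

Yes

Axiom 4 corresponds to the accessibility relation being transitive.
Transitive: yes — every two-step R-path is closed by a direct edge.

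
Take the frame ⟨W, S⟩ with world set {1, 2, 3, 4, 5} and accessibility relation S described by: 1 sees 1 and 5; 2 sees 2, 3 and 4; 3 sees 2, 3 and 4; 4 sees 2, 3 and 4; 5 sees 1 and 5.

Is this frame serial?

Serial: yes — every world has a successor (e.g. 1 S 1).

Yes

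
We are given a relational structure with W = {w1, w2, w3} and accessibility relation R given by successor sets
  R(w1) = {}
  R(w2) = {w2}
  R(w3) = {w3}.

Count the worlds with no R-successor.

Enumerating: w1.

1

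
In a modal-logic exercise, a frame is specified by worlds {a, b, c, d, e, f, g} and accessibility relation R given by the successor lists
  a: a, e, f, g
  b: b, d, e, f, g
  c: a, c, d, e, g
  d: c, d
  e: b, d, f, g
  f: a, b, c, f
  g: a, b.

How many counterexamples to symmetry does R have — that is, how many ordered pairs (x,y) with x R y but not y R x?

Enumerating: (a,e), (b,d), (c,a), (c,e), (c,g), (e,d), (e,f), (e,g), (f,c).

9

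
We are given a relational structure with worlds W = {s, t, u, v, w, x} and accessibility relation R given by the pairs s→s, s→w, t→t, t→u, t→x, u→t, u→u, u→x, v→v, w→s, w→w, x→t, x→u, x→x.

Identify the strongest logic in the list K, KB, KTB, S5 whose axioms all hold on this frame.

S5

Symmetric (axiom B): yes — every pair in R has its reverse in R.
Reflexive (axiom T): yes — every world is R-related to itself.
Euclidean (axiom 5): yes — any two successors of a common world are R-related.
So F validates K, KB, KTB, S5. The strongest is S5.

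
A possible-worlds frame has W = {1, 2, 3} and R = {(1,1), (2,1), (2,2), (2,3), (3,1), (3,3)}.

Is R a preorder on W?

Yes

Reflexive: yes — every world is R-related to itself.
Transitive: yes — every two-step R-path is closed by a direct edge.
So R is a preorder.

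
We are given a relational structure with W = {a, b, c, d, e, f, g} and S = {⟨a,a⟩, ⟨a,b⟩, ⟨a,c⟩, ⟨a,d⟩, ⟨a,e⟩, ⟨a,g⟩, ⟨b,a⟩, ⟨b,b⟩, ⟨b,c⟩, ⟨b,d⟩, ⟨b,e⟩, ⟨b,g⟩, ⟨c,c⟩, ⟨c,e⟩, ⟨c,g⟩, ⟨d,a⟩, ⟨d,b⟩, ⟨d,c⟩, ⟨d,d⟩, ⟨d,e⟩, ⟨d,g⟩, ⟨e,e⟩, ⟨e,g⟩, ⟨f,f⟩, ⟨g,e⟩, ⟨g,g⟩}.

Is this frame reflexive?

Yes

Reflexive: yes — every world is S-related to itself.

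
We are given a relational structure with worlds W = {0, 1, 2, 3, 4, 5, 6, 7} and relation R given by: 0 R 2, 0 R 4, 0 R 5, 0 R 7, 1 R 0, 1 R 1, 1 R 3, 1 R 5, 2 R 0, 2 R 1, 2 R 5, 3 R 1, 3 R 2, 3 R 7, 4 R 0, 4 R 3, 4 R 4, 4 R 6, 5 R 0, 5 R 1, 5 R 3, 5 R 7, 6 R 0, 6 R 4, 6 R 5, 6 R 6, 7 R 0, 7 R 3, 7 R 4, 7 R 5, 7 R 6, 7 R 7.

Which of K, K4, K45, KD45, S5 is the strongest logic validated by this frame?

Transitive (axiom 4): no — 0 R 2 and 2 R 1, but not 0 R 1.
Euclidean (axiom 5): no — 0 R 2 and 0 R 4, but not 2 R 4.
Serial (axiom D): yes — every world has a successor (e.g. 0 R 2).
Reflexive (axiom T): no — 0 is not related to itself.
So F validates K; K4 would additionally require R to be transitive. The strongest is K.

K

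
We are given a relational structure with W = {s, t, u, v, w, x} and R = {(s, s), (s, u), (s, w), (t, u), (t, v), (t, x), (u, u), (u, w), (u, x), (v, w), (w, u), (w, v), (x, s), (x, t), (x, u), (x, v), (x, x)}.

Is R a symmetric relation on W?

No

Symmetric: no — s R u but not u R s.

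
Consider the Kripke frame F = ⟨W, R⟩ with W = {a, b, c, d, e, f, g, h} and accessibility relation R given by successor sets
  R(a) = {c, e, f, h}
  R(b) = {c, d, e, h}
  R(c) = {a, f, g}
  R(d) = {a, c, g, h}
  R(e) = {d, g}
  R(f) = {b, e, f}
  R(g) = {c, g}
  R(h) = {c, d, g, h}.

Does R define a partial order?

No

Reflexive: no — a is not related to itself.
Transitive: no — a R c and c R g, but not a R g.
Antisymmetric: no — a R c and c R a with a ≠ c.
So R is not a partial order.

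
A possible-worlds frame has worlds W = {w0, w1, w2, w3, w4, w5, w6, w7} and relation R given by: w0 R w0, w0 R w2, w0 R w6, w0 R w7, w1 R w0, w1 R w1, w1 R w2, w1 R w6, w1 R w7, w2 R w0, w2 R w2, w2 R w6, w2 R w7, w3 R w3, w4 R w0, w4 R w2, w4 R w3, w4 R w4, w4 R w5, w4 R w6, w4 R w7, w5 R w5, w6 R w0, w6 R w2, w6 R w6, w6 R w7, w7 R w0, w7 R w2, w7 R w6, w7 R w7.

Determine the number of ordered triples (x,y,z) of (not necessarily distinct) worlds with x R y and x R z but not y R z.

28

Enumerating: (w1,w0,w1), (w1,w2,w1), (w1,w6,w1), (w1,w7,w1), (w4,w0,w3), (w4,w0,w4), (w4,w0,w5), (w4,w2,w3), (w4,w2,w4), (w4,w2,w5), (w4,w3,w0), (w4,w3,w2), … and 16 more.
Total: 28.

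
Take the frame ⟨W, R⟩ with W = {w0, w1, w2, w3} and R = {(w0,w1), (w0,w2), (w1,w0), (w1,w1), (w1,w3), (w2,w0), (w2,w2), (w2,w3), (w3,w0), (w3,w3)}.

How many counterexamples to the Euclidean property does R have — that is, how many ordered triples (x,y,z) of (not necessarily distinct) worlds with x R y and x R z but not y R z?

10

Enumerating: (w0,w1,w2), (w0,w2,w1), (w1,w0,w0), (w1,w0,w3), (w1,w3,w1), (w2,w0,w0), (w2,w0,w3), (w2,w3,w2), (w3,w0,w0), (w3,w0,w3).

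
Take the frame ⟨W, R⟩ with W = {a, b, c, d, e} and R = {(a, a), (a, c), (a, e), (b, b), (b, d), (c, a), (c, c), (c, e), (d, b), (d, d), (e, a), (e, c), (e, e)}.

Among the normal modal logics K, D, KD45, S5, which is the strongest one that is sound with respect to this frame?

Serial (axiom D): yes — every world has a successor (e.g. a R a).
Euclidean (axiom 5): yes — any two successors of a common world are R-related.
Transitive (axiom 4): yes — every two-step R-path is closed by a direct edge.
Reflexive (axiom T): yes — every world is R-related to itself.
So F validates K, D, KD45, S5. The strongest is S5.

S5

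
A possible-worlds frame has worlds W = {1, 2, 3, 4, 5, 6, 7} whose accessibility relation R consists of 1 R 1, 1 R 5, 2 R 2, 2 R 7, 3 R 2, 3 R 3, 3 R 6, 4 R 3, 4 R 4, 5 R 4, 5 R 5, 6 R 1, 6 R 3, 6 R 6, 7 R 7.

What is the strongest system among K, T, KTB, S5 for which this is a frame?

T

Reflexive (axiom T): yes — every world is R-related to itself.
Symmetric (axiom B): no — 1 R 5 but not 5 R 1.
Euclidean (axiom 5): no — 3 R 2 and 3 R 6, but not 2 R 6.
So F validates K, T; KTB would additionally require R to be symmetric. The strongest is T.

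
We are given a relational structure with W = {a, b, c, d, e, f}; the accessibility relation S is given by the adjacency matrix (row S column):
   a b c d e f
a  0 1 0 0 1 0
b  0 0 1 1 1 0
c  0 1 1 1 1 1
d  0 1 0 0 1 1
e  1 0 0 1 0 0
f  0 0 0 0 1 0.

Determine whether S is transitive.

No

Transitive: no — a S b and b S c, but not a S c.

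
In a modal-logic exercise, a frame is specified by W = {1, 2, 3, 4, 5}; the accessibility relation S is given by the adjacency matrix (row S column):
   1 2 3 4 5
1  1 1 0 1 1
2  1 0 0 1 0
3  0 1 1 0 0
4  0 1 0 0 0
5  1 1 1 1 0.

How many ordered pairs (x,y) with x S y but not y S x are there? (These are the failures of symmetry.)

5

Enumerating: (1,4), (3,2), (5,2), (5,3), (5,4).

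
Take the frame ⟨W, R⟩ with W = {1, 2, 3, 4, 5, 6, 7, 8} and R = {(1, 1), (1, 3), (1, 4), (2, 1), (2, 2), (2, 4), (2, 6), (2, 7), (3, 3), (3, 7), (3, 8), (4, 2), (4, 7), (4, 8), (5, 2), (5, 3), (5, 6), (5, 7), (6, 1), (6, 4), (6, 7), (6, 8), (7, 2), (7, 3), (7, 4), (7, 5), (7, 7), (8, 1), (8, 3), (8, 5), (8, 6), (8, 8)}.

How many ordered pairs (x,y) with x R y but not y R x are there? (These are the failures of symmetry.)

Enumerating: (1,3), (1,4), (2,1), (2,6), (4,8), (5,2), (5,3), (5,6), (6,1), (6,4), (6,7), (8,1), (8,5).

13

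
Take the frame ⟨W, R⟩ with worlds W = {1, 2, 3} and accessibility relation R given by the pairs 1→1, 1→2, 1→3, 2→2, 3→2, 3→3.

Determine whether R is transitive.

Yes

Transitive: yes — every two-step R-path is closed by a direct edge.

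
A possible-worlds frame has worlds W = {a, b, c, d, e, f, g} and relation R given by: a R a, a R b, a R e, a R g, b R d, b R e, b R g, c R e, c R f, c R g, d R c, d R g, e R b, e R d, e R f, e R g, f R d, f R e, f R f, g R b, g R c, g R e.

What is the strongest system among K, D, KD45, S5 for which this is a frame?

Serial (axiom D): yes — every world has a successor (e.g. a R a).
Euclidean (axiom 5): no — b R d and b R e, but not d R e.
Transitive (axiom 4): no — a R b and b R d, but not a R d.
Reflexive (axiom T): no — b is not related to itself.
So F validates K, D; KD45 would additionally require R to be Euclidean and transitive. The strongest is D.

D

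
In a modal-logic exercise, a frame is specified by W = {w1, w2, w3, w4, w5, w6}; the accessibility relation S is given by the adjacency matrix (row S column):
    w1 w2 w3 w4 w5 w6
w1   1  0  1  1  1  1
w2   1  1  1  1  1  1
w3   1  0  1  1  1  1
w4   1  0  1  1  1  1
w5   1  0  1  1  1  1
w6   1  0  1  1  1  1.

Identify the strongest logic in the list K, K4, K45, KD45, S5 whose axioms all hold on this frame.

K4

Transitive (axiom 4): yes — every two-step S-path is closed by a direct edge.
Euclidean (axiom 5): no — w2 S w1 and w2 S w2, but not w1 S w2.
Serial (axiom D): yes — every world has a successor (e.g. w1 S w1).
Reflexive (axiom T): yes — every world is S-related to itself.
So F validates K, K4; K45 would additionally require S to be Euclidean. The strongest is K4.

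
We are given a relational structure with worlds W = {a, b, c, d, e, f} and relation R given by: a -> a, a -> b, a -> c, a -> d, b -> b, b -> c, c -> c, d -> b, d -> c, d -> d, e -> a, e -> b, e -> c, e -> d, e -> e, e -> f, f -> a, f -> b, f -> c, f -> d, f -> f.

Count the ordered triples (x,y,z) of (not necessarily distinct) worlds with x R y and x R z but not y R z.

35

Enumerating: (a,b,a), (a,b,d), (a,c,a), (a,c,b), (a,c,d), (a,d,a), (b,c,b), (d,b,d), (d,c,b), (d,c,d), (e,a,e), (e,a,f), … and 23 more.
Total: 35.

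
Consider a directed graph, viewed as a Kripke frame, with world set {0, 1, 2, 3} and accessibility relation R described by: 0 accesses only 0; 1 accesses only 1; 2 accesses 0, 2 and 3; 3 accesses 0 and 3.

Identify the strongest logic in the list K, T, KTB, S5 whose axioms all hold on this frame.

Reflexive (axiom T): yes — every world is R-related to itself.
Symmetric (axiom B): no — 2 R 0 but not 0 R 2.
Euclidean (axiom 5): no — 2 R 0 and 2 R 3, but not 0 R 3.
So F validates K, T; KTB would additionally require R to be symmetric. The strongest is T.

T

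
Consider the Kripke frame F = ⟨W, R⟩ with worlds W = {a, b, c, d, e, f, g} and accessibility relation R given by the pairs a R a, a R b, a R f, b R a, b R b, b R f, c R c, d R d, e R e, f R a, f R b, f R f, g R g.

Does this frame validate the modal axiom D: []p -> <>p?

Yes

Axiom D corresponds to the accessibility relation being serial.
Serial: yes — every world has a successor (e.g. a R a).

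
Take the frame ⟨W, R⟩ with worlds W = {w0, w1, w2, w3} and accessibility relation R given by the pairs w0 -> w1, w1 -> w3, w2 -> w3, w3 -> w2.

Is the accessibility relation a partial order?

No

Reflexive: no — w0 is not related to itself.
Transitive: no — w0 R w1 and w1 R w3, but not w0 R w3.
Antisymmetric: no — w2 R w3 and w3 R w2 with w2 ≠ w3.
So R is not a partial order.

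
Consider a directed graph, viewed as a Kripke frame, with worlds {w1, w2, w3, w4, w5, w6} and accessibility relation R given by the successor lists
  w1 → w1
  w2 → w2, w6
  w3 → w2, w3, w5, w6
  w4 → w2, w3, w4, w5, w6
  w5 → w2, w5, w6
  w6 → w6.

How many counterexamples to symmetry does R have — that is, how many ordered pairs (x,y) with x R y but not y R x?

Enumerating: (w2,w6), (w3,w2), (w3,w5), (w3,w6), (w4,w2), (w4,w3), (w4,w5), (w4,w6), (w5,w2), (w5,w6).

10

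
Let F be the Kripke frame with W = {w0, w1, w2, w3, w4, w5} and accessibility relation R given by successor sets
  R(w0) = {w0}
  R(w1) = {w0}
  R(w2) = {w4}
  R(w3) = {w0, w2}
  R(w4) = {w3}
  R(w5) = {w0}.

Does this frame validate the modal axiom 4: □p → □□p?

By correspondence theory, 4 is valid on a frame iff R is transitive.
Transitive: no — w2 R w4 and w4 R w3, but not w2 R w3.

No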